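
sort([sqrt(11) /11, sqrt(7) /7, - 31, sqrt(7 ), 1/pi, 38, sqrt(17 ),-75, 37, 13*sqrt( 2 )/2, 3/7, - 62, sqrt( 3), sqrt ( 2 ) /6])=[  -  75, - 62,-31,sqrt (2) /6, sqrt(11) /11,  1/pi, sqrt(7) /7, 3/7 , sqrt( 3 ), sqrt ( 7) , sqrt(17),13*sqrt( 2 )/2,  37,38 ]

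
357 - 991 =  - 634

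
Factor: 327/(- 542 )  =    -  2^(- 1) * 3^1*109^1 * 271^(-1 ) 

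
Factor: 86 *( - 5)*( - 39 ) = 16770 = 2^1*3^1*5^1*13^1*43^1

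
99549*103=10253547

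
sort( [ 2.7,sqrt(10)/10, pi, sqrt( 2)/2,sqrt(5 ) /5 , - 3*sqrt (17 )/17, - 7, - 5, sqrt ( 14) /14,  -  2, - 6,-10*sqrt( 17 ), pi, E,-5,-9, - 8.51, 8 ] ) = [ - 10*sqrt(17 ), - 9,- 8.51, - 7, -6,-5, - 5, - 2,-3 * sqrt( 17)/17,  sqrt(14 )/14, sqrt( 10)/10, sqrt(5 ) /5,sqrt( 2 )/2, 2.7,E, pi, pi, 8]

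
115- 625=  -  510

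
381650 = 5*76330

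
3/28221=1/9407 = 0.00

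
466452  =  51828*9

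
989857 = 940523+49334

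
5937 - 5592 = 345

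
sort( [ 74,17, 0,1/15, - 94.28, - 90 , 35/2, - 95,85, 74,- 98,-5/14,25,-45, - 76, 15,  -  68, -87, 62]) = [ -98,  -  95,-94.28,- 90,  -  87,- 76, - 68, - 45, - 5/14,0,1/15, 15, 17,35/2,25,  62,74,74, 85]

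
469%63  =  28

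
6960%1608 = 528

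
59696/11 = 59696/11= 5426.91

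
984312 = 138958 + 845354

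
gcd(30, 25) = 5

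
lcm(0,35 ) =0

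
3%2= 1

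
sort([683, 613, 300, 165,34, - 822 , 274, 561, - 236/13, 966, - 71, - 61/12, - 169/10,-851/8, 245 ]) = [- 822, - 851/8, - 71, - 236/13, - 169/10, - 61/12,34, 165,245,  274,300 , 561, 613,  683,  966]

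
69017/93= 742+11/93 = 742.12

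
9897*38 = 376086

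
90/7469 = 90/7469= 0.01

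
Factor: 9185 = 5^1*11^1 * 167^1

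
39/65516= 39/65516  =  0.00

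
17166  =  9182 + 7984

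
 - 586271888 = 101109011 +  - 687380899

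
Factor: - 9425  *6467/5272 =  - 2^( - 3)* 5^2 * 13^1*29^2*223^1  *  659^( - 1) = - 60951475/5272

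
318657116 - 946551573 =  - 627894457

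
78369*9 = 705321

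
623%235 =153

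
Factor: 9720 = 2^3*3^5*5^1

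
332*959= 318388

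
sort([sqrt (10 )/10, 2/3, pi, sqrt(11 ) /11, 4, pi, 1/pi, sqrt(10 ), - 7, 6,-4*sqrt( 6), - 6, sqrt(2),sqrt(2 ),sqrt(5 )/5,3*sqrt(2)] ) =[-4*sqrt (6), - 7, - 6,sqrt(11) /11, sqrt( 10 )/10, 1/pi,sqrt( 5)/5,2/3,sqrt(2), sqrt(2),pi, pi, sqrt (10) , 4, 3*sqrt(2), 6 ] 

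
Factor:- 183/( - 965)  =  3^1*5^(  -  1)*61^1 * 193^( - 1)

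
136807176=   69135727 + 67671449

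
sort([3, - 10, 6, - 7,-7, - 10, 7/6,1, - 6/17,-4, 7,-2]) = [ - 10, - 10, - 7, - 7,-4, - 2, - 6/17,1, 7/6, 3, 6,  7]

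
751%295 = 161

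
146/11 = 146/11 = 13.27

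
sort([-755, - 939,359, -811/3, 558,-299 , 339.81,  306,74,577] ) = [ - 939,-755, - 299, - 811/3,74,306,339.81,359,558, 577]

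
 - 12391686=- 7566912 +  - 4824774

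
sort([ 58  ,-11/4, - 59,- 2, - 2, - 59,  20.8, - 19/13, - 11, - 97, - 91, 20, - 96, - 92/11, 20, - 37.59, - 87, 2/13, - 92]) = [ - 97, - 96, - 92, - 91, - 87,-59, - 59 , - 37.59, -11, - 92/11, - 11/4, - 2, - 2, - 19/13, 2/13, 20,20,20.8,58]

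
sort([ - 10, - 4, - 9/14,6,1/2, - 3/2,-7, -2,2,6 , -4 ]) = [-10,-7,-4, - 4, - 2,  -  3/2, - 9/14,1/2,2,6,6]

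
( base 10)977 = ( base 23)1jb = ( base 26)1bf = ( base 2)1111010001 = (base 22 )209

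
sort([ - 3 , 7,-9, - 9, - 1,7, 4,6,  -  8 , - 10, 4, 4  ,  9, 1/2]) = [  -  10,  -  9, - 9, - 8, - 3,  -  1, 1/2, 4,  4, 4, 6,7, 7, 9]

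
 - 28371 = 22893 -51264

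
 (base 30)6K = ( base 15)d5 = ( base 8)310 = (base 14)104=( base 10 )200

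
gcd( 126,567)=63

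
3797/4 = 3797/4 = 949.25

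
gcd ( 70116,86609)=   1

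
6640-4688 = 1952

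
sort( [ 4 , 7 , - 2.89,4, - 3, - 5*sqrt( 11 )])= [-5* sqrt(11 ) , -3, - 2.89,4, 4, 7] 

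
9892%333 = 235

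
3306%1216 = 874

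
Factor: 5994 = 2^1*3^4 * 37^1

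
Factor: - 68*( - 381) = 25908= 2^2*3^1*17^1*127^1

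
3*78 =234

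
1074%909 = 165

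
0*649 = 0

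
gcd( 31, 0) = 31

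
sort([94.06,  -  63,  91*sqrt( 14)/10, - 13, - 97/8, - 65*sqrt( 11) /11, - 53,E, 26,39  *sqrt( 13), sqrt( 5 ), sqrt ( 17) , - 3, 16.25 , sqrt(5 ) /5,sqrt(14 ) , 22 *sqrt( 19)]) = [ - 63, - 53, - 65*sqrt(11 ) /11, - 13 , - 97/8, - 3,sqrt( 5 )/5,sqrt(5 ),  E,sqrt( 14), sqrt ( 17),16.25, 26,91*sqrt( 14)/10, 94.06,22*sqrt (19 ), 39*sqrt(13)] 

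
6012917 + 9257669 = 15270586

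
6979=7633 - 654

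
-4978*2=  - 9956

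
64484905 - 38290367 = 26194538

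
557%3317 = 557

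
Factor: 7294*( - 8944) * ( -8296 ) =2^8*7^1*13^1 * 17^1*43^1*61^1*521^1 = 541210598656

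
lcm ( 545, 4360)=4360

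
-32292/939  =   - 10764/313 = - 34.39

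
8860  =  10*886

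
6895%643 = 465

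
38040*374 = 14226960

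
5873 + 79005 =84878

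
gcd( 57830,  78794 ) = 2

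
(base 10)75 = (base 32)2b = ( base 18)43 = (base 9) 83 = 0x4B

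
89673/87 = 1030 + 21/29 = 1030.72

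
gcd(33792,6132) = 12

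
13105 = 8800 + 4305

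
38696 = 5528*7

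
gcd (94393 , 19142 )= 1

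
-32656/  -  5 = 6531 + 1/5 = 6531.20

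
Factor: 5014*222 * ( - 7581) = -8438471748 = -2^2*3^2*7^1*19^2*23^1*37^1*109^1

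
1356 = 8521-7165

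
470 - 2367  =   - 1897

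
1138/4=284 + 1/2= 284.50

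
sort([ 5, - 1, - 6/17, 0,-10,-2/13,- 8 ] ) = [ - 10, - 8 , - 1  , - 6/17, - 2/13, 0, 5 ]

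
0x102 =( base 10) 258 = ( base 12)196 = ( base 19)db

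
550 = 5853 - 5303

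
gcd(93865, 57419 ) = 1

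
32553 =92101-59548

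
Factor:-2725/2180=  - 2^( - 2) * 5^1 = - 5/4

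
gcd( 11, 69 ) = 1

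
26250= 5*5250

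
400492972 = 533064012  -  132571040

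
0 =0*750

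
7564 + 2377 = 9941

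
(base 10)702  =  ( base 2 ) 1010111110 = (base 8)1276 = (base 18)230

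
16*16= 256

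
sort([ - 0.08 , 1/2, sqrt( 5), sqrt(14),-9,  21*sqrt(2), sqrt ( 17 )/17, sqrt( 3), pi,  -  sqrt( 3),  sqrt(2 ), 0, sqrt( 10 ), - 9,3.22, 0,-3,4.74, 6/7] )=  [- 9, - 9,-3,-sqrt(3),-0.08, 0,0, sqrt(17)/17, 1/2,  6/7,sqrt( 2 ), sqrt( 3),sqrt( 5 ), pi, sqrt( 10), 3.22,sqrt(14 ), 4.74, 21*sqrt( 2 )]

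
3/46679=3/46679 = 0.00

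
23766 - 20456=3310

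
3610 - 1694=1916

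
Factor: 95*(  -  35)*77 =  - 256025  =  -5^2 *7^2*11^1 * 19^1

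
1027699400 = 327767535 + 699931865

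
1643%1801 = 1643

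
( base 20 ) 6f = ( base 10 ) 135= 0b10000111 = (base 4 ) 2013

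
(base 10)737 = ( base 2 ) 1011100001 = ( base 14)3a9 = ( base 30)oh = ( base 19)20F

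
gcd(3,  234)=3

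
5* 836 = 4180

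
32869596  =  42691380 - 9821784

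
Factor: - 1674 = - 2^1 * 3^3  *  31^1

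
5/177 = 5/177 = 0.03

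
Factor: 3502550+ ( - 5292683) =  - 3^1*43^1*  13877^1 = - 1790133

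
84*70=5880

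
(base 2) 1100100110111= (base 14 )24D1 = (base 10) 6455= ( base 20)G2F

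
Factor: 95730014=2^1 *47865007^1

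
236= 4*59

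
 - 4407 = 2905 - 7312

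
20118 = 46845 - 26727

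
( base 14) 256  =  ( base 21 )116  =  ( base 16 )1d4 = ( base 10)468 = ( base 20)138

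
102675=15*6845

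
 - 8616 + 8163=  -  453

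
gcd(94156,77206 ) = 2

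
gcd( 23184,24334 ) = 46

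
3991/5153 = 3991/5153 = 0.77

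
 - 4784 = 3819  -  8603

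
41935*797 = 33422195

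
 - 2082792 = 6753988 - 8836780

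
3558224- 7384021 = - 3825797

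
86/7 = 12+2/7 = 12.29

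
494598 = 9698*51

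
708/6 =118=118.00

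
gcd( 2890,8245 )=85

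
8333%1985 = 393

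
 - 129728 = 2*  ( - 64864 ) 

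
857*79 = 67703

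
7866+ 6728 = 14594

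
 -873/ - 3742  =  873/3742 = 0.23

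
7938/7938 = 1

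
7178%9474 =7178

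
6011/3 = 2003+2/3 = 2003.67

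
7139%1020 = 1019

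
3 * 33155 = 99465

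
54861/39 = 1406 + 9/13=1406.69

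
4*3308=13232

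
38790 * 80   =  3103200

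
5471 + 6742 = 12213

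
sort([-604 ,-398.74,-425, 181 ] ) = [ - 604,-425 ,-398.74, 181] 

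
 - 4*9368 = -37472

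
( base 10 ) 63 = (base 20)33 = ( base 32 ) 1v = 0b111111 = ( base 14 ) 47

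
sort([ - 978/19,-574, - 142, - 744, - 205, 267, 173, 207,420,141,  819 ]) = [  -  744, -574, - 205, - 142,- 978/19,  141, 173,207, 267,  420,819]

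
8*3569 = 28552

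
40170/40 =4017/4 = 1004.25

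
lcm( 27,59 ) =1593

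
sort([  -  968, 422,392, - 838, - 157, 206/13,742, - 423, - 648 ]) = [-968, - 838 , - 648, - 423 , - 157,206/13,392, 422,742]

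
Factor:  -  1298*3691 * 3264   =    -  2^7*3^1*11^1*17^1 * 59^1*3691^1 = - 15637556352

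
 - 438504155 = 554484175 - 992988330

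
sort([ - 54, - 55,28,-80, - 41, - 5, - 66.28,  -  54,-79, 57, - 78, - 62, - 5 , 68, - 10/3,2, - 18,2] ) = [ - 80,- 79, - 78, - 66.28, - 62,-55,-54, - 54, - 41,-18,  -  5 , - 5, - 10/3, 2 , 2, 28,57, 68]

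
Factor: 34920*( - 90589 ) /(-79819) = 2^3*  3^2*5^1*19^( - 1) * 97^1*157^1*577^1*4201^( - 1 ) = 3163367880/79819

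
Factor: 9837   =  3^2*1093^1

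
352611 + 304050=656661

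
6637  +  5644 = 12281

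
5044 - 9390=  -  4346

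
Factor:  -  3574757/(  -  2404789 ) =2404789^(  -  1) * 3574757^1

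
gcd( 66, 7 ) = 1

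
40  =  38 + 2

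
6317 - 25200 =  - 18883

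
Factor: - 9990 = -2^1*3^3*5^1*37^1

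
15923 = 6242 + 9681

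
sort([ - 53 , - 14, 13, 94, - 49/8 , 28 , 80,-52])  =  [ - 53,-52, - 14, - 49/8 , 13,  28, 80 , 94]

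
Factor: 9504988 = 2^2*2376247^1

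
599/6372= 599/6372 = 0.09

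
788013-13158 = 774855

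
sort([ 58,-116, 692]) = [-116,58, 692]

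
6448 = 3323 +3125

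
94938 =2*47469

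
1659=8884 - 7225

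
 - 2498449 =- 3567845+1069396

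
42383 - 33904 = 8479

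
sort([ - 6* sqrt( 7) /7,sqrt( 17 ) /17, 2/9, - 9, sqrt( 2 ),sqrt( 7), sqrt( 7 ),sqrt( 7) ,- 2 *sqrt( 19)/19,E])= [ -9, - 6*sqrt(7 ) /7 ,  -  2*sqrt( 19)/19,2/9,  sqrt(17 ) /17,sqrt( 2), sqrt(7), sqrt( 7),sqrt(7 ), E]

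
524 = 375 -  - 149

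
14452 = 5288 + 9164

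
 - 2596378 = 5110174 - 7706552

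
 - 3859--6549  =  2690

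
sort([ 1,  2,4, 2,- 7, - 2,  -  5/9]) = [  -  7, - 2,  -  5/9,1, 2,2, 4 ]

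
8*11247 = 89976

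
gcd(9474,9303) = 3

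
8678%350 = 278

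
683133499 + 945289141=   1628422640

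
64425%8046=57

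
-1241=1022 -2263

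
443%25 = 18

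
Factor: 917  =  7^1*131^1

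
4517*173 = 781441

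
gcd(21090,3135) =285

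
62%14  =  6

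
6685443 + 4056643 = 10742086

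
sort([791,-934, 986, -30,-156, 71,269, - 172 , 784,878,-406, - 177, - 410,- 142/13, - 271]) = [ -934,-410,  -  406 , - 271,  -  177, - 172, - 156, -30, - 142/13, 71, 269,784, 791,878,986 ] 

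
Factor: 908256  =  2^5 * 3^1 * 9461^1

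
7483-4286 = 3197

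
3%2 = 1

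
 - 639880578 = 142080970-781961548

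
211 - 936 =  - 725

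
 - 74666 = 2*( - 37333 ) 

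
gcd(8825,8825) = 8825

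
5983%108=43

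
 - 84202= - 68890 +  - 15312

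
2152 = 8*269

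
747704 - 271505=476199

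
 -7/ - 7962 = 7/7962= 0.00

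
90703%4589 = 3512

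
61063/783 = 77 + 772/783 = 77.99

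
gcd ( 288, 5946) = 6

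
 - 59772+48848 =-10924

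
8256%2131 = 1863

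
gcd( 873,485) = 97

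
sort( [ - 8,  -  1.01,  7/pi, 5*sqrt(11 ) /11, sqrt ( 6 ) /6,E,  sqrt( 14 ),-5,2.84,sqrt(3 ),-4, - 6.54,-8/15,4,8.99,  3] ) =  [-8, - 6.54, - 5, - 4,  -  1.01, - 8/15 , sqrt( 6 ) /6, 5*sqrt( 11)/11, sqrt ( 3 ), 7/pi,E,2.84, 3,sqrt(14),4, 8.99 ]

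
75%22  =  9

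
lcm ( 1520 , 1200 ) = 22800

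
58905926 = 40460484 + 18445442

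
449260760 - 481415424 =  - 32154664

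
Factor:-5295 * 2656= - 2^5*3^1*5^1 * 83^1*353^1 =-  14063520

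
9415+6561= 15976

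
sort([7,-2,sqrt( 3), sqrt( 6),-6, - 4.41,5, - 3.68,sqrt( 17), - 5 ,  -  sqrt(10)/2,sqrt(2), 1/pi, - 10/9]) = [ - 6,-5,-4.41 , - 3.68 ,  -  2, - sqrt( 10 )/2, - 10/9,1/pi,sqrt( 2), sqrt( 3), sqrt( 6 ), sqrt ( 17 ), 5,  7 ] 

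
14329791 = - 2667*(-5373 )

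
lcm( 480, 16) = 480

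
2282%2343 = 2282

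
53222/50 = 1064 + 11/25 = 1064.44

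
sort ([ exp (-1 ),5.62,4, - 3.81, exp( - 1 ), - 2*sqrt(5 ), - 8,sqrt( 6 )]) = [ - 8,-2*sqrt( 5), - 3.81 , exp( - 1), exp( - 1),sqrt(6 ), 4,5.62]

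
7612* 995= 7573940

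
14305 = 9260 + 5045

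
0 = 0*16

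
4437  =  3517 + 920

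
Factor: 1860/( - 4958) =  - 930/2479 = -  2^1 * 3^1 * 5^1*31^1*37^( - 1 )*67^(  -  1 ) 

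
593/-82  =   - 593/82 = - 7.23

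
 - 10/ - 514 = 5/257 = 0.02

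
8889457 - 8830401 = 59056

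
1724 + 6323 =8047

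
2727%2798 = 2727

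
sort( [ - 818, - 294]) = [ - 818, - 294 ] 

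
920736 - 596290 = 324446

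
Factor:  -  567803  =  -83^1*6841^1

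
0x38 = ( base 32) 1o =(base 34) 1m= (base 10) 56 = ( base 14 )40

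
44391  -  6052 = 38339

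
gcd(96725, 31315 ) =5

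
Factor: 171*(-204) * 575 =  - 20058300 = - 2^2 * 3^3*5^2*17^1 * 19^1*23^1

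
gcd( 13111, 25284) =7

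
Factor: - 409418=- 2^1 * 269^1*761^1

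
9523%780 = 163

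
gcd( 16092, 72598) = 2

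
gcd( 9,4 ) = 1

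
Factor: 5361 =3^1 * 1787^1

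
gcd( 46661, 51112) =1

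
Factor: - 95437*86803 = - 8284217911 = - 19^1*61^1 * 1423^1 * 5023^1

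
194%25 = 19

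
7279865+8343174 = 15623039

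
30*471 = 14130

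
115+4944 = 5059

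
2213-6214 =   -  4001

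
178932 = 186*962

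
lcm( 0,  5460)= 0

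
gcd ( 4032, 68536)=8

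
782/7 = 111 + 5/7 = 111.71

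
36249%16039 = 4171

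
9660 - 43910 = - 34250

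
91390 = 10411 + 80979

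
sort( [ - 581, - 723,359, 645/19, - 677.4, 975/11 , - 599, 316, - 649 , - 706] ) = [ -723,-706, - 677.4,  -  649, - 599 , - 581, 645/19, 975/11,  316,  359]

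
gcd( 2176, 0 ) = 2176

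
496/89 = 496/89 = 5.57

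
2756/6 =459 + 1/3  =  459.33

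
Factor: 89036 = 2^2*22259^1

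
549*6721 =3689829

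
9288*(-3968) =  - 36854784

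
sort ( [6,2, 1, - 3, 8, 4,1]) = [ - 3, 1,1, 2, 4, 6,8]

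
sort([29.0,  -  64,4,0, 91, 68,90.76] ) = [-64,  0,4,29.0,68,  90.76, 91]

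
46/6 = 7+2/3  =  7.67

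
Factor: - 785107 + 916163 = 2^4*8191^1 =131056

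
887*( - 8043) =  - 7134141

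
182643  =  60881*3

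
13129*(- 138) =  - 1811802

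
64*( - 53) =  - 3392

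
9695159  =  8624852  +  1070307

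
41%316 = 41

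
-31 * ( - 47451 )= 1470981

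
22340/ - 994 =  - 11170/497 = - 22.47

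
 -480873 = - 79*6087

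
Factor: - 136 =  - 2^3*17^1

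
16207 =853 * 19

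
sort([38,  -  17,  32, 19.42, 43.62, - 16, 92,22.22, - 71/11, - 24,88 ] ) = [  -  24, - 17,-16, - 71/11, 19.42, 22.22, 32, 38,43.62, 88,92]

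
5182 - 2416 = 2766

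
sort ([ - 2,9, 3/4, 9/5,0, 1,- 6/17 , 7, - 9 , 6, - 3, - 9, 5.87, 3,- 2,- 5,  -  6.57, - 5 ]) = [-9, -9, - 6.57, - 5, - 5,-3,- 2,-2,  -  6/17 , 0, 3/4,1,9/5,3,5.87,6,7 , 9]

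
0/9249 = 0 = 0.00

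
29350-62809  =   - 33459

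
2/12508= 1/6254= 0.00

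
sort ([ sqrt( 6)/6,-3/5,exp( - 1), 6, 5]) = [ - 3/5, exp ( - 1 ), sqrt( 6)/6, 5, 6]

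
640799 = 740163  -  99364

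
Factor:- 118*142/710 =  -118/5 = - 2^1* 5^( - 1 )*59^1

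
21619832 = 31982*676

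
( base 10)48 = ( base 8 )60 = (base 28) 1k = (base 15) 33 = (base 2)110000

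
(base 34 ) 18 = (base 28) 1E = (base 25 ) 1h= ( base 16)2a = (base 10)42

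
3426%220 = 126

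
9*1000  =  9000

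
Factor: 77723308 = 2^2*13^1*1494679^1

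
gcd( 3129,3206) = 7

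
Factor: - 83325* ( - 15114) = 1259374050 =2^1*3^2*5^2*11^2*101^1*229^1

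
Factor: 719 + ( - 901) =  - 182 = -  2^1*7^1 * 13^1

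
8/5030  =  4/2515   =  0.00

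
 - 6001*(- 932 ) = 5592932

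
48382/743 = 65+87/743 = 65.12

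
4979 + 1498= 6477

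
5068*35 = 177380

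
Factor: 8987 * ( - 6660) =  - 59853420=- 2^2*3^2*5^1*11^1* 19^1 * 37^1*43^1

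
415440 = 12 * 34620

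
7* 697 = 4879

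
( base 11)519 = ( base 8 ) 1161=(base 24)121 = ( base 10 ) 625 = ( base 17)22d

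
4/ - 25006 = -2/12503  =  -  0.00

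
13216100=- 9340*(  -  1415)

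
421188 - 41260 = 379928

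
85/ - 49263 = -1 + 49178/49263 = - 0.00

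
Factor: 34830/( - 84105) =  - 258/623 = - 2^1* 3^1*7^( - 1) * 43^1 * 89^ ( - 1)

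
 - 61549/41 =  - 1502 + 33/41 = -1501.20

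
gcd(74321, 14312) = 1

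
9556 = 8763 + 793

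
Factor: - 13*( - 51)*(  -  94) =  - 2^1  *3^1*13^1*17^1*47^1 = -62322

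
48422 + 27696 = 76118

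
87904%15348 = 11164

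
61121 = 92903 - 31782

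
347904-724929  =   - 377025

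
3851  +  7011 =10862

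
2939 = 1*2939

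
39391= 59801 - 20410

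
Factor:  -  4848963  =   - 3^1*7^1*233^1*991^1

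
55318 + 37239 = 92557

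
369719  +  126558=496277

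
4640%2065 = 510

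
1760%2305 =1760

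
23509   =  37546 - 14037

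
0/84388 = 0 = 0.00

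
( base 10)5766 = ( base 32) 5K6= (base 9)7816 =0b1011010000110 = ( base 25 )95G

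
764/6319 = 764/6319  =  0.12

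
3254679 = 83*39213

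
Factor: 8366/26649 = 2^1*3^( - 4)*7^( - 1) *89^1 = 178/567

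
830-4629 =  - 3799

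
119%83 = 36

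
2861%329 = 229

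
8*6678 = 53424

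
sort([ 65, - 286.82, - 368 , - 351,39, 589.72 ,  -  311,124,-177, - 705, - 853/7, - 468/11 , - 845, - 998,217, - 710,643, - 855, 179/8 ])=[ - 998, - 855, - 845,-710,  -  705 , - 368,-351,-311, - 286.82, - 177 ,-853/7, - 468/11,179/8,39, 65, 124,217,  589.72,643]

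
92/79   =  1  +  13/79 =1.16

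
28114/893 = 28114/893 = 31.48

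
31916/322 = 99  +  19/161 =99.12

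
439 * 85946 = 37730294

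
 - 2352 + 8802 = 6450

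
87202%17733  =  16270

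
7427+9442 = 16869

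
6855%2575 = 1705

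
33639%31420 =2219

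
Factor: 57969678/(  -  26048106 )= - 9661613/4341351  =  - 3^( - 1)*7^( -3)*13^1*113^1*4219^ ( - 1 )*6577^1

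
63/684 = 7/76=0.09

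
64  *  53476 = 3422464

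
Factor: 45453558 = 2^1*3^1*7575593^1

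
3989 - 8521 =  - 4532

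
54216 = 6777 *8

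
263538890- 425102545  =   - 161563655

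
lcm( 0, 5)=0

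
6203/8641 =6203/8641 =0.72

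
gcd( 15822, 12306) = 1758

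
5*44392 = 221960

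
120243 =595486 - 475243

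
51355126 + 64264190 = 115619316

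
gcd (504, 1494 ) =18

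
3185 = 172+3013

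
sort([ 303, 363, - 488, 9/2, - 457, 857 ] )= [ - 488,-457,9/2,303, 363, 857]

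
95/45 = 2+1/9 = 2.11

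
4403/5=4403/5 = 880.60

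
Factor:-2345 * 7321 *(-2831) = 48601886095 = 5^1*7^1 * 19^1*67^1 * 149^1 * 7321^1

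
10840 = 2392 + 8448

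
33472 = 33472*1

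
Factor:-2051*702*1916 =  - 2758660632  =  -2^3* 3^3*7^1*13^1*293^1*479^1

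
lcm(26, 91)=182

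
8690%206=38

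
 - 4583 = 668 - 5251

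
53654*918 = 49254372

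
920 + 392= 1312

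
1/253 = 1/253 = 0.00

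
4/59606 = 2/29803 = 0.00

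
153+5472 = 5625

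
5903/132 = 44 + 95/132 = 44.72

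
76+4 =80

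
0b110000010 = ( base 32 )c2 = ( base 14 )1D8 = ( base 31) ce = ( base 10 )386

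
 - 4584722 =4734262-9318984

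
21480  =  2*10740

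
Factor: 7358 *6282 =46222956 = 2^2*3^2 * 13^1*283^1*349^1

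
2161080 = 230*9396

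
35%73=35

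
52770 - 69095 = - 16325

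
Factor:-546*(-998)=2^2*3^1*7^1*13^1*499^1 = 544908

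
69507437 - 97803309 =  - 28295872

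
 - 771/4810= -771/4810= -  0.16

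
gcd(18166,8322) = 2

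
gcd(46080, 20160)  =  2880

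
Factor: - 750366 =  - 2^1*3^2*41687^1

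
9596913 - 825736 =8771177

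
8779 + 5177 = 13956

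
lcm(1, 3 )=3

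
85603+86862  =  172465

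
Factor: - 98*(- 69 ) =6762 = 2^1*3^1*7^2*23^1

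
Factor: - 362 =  - 2^1*181^1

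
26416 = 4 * 6604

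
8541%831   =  231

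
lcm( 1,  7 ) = 7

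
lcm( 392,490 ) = 1960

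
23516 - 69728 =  - 46212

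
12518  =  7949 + 4569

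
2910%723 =18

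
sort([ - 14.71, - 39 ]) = [  -  39, - 14.71] 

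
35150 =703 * 50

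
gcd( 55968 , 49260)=12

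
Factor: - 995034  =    -  2^1*3^1*383^1*433^1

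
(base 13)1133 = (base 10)2408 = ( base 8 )4550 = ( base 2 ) 100101101000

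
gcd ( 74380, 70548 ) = 4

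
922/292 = 3  +  23/146 = 3.16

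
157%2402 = 157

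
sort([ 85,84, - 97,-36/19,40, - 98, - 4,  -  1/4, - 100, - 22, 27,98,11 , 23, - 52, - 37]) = [ - 100, - 98, - 97,-52, - 37, - 22, - 4, - 36/19,-1/4,11,23, 27,40,84, 85,  98 ] 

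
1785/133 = 255/19= 13.42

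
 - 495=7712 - 8207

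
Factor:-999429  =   - 3^1*79^1*4217^1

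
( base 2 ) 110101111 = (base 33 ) D2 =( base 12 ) 2bb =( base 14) 22B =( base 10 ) 431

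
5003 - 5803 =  - 800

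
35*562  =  19670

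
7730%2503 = 221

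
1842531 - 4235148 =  - 2392617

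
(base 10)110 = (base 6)302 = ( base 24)4e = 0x6e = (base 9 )132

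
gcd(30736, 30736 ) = 30736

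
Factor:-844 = -2^2*211^1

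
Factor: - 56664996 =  - 2^2*3^1*4722083^1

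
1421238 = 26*54663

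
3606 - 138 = 3468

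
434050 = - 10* ( - 43405) 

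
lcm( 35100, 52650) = 105300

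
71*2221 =157691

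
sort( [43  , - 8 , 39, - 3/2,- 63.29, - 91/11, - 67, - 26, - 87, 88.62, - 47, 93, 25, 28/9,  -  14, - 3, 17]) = [-87, - 67, - 63.29, - 47,-26,  -  14, - 91/11, - 8,-3, - 3/2 , 28/9, 17,25,39, 43,88.62,93]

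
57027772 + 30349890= 87377662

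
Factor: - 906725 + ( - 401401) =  - 1308126 = - 2^1*3^1 * 218021^1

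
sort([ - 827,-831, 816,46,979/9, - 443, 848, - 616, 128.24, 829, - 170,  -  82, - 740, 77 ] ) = [ - 831, - 827,  -  740 , - 616, -443,-170, - 82, 46, 77, 979/9,128.24, 816,829,  848]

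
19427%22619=19427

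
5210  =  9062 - 3852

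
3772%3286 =486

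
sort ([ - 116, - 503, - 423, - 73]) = [  -  503, - 423, - 116, - 73]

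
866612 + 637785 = 1504397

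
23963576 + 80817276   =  104780852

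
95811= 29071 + 66740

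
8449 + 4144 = 12593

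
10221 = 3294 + 6927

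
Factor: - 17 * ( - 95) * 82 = 2^1 * 5^1*17^1*19^1*41^1  =  132430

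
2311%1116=79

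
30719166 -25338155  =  5381011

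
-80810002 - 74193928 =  - 155003930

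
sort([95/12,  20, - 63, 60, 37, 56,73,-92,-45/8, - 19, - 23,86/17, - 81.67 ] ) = [ - 92, - 81.67, - 63, - 23 , - 19, - 45/8,86/17  ,  95/12,20,37,  56,60,73]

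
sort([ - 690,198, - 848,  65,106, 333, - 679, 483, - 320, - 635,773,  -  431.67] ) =[ - 848, - 690,-679, - 635,-431.67, - 320, 65,106,198,333,  483,773 ] 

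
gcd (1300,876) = 4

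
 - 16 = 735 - 751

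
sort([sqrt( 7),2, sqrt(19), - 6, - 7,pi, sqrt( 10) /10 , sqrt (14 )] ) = [ - 7, - 6,sqrt( 10)/10,2,sqrt( 7 ),  pi , sqrt( 14 ),sqrt( 19) ]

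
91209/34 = 2682 + 21/34= 2682.62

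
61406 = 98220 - 36814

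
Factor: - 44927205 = -3^1*5^1 * 463^1*6469^1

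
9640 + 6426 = 16066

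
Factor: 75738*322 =2^2*3^1*7^1*13^1*23^1 * 971^1= 24387636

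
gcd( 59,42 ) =1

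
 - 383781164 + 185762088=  - 198019076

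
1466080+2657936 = 4124016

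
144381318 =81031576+63349742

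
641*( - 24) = -15384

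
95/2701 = 95/2701 = 0.04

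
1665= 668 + 997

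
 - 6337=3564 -9901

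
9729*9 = 87561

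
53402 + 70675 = 124077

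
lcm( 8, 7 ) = 56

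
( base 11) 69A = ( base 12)597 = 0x343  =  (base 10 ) 835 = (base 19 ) 25I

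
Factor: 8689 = 8689^1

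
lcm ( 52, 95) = 4940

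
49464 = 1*49464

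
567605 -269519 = 298086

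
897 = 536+361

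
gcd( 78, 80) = 2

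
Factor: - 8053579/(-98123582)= 2^( - 1) * 73^1*110323^1*49061791^( - 1 ) 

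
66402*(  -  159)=  -  10557918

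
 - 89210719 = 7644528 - 96855247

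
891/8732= 891/8732 = 0.10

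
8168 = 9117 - 949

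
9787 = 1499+8288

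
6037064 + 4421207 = 10458271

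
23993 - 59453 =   -  35460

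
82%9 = 1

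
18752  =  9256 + 9496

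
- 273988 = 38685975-38959963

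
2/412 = 1/206=0.00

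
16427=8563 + 7864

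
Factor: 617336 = 2^3*77167^1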